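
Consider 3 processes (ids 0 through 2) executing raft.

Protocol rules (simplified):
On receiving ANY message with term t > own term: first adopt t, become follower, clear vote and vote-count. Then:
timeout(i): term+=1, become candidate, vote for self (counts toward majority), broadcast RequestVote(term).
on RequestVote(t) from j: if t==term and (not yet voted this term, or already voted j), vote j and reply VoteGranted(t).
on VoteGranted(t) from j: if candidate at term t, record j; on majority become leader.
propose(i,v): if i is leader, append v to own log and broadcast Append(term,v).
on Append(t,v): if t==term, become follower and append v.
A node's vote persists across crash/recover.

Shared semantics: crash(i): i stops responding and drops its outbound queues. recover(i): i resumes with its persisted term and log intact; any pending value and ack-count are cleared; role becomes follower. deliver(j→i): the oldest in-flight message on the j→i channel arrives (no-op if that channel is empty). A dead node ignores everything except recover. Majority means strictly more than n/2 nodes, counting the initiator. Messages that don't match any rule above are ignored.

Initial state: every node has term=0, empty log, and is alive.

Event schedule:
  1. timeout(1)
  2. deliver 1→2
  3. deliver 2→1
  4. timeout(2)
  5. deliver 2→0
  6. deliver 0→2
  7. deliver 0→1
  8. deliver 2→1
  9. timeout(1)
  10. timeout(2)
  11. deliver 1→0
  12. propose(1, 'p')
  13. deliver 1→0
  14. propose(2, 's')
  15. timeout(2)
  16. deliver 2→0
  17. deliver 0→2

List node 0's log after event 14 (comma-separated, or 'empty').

empty

e1 timeout(1): 1[cand,t=1,-]
e2 deliver 1→2: 2[foll,t=1,-]
e3 deliver 2→1: 1[lead,t=1,-]
e4 timeout(2): 2[cand,t=2,-]
e5 deliver 2→0: 0[foll,t=2,-]
e6 deliver 0→2: 2[lead,t=2,-]
e7 deliver 0→1: ·
e8 deliver 2→1: 1[foll,t=2,-]
e9 timeout(1): 1[cand,t=3,-]
e10 timeout(2): 2[cand,t=3,-]
e11 deliver 1→0: ·
e12 propose(1,'p'): ·
e13 deliver 1→0: 0[foll,t=3,-]
e14 propose(2,'s'): ·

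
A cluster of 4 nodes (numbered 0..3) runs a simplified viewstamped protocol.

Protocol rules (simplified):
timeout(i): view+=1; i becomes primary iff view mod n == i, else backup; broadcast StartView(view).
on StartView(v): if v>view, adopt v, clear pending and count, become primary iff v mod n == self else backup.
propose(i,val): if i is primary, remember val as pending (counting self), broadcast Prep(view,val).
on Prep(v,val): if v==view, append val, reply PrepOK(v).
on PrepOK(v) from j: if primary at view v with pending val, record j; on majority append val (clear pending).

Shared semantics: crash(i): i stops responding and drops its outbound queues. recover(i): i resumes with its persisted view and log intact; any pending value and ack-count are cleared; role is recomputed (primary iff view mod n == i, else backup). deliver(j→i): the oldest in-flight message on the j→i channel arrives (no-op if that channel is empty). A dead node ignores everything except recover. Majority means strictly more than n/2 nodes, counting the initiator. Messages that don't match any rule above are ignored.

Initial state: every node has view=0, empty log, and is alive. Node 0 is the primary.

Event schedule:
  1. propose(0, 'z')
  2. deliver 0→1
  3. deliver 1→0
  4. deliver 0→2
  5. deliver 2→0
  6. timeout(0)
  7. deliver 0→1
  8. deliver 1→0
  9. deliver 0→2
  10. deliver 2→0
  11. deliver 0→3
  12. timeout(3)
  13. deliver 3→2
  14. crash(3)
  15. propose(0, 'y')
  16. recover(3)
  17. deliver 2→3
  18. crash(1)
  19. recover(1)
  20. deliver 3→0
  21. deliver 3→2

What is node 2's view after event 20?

1

after 1 — propose(0,'z'): ·
after 2 — deliver 0→1: n1:back/v0/[z]
after 3 — deliver 1→0: ·
after 4 — deliver 0→2: n2:back/v0/[z]
after 5 — deliver 2→0: n0:prim/v0/[z]
after 6 — timeout(0): n0:back/v1/[z]
after 7 — deliver 0→1: n1:prim/v1/[z]
after 8 — deliver 1→0: ·
after 9 — deliver 0→2: n2:back/v1/[z]
after 10 — deliver 2→0: ·
after 11 — deliver 0→3: n3:back/v0/[z]
after 12 — timeout(3): n3:back/v1/[z]
after 13 — deliver 3→2: ·
after 14 — crash(3): n3:✗back/v1/[z]
after 15 — propose(0,'y'): ·
after 16 — recover(3): n3:back/v1/[z]
after 17 — deliver 2→3: ·
after 18 — crash(1): n1:✗prim/v1/[z]
after 19 — recover(1): n1:prim/v1/[z]
after 20 — deliver 3→0: ·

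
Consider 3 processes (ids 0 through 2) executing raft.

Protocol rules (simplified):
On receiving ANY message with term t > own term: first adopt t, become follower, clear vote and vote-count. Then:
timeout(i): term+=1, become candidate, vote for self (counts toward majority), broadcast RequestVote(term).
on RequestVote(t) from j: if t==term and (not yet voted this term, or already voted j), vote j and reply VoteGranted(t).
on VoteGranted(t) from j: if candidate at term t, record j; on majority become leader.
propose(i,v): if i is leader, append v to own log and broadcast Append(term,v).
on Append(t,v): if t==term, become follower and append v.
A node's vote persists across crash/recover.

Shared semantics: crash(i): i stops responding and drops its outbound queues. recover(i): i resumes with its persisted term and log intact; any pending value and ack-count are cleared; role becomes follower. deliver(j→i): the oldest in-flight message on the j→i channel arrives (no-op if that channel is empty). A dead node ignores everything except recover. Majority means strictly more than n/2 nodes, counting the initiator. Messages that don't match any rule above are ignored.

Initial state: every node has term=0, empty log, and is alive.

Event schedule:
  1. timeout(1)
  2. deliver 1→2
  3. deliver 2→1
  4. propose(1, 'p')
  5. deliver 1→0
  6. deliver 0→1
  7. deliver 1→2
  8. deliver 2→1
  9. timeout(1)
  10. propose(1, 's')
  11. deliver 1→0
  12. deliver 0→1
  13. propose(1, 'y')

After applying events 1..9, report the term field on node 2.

after 1 — timeout(1): n1:cand/t1/[-]
after 2 — deliver 1→2: n2:foll/t1/[-]
after 3 — deliver 2→1: n1:lead/t1/[-]
after 4 — propose(1,'p'): n1:lead/t1/[p]
after 5 — deliver 1→0: n0:foll/t1/[-]
after 6 — deliver 0→1: ·
after 7 — deliver 1→2: n2:foll/t1/[p]
after 8 — deliver 2→1: ·
after 9 — timeout(1): n1:cand/t2/[p]

1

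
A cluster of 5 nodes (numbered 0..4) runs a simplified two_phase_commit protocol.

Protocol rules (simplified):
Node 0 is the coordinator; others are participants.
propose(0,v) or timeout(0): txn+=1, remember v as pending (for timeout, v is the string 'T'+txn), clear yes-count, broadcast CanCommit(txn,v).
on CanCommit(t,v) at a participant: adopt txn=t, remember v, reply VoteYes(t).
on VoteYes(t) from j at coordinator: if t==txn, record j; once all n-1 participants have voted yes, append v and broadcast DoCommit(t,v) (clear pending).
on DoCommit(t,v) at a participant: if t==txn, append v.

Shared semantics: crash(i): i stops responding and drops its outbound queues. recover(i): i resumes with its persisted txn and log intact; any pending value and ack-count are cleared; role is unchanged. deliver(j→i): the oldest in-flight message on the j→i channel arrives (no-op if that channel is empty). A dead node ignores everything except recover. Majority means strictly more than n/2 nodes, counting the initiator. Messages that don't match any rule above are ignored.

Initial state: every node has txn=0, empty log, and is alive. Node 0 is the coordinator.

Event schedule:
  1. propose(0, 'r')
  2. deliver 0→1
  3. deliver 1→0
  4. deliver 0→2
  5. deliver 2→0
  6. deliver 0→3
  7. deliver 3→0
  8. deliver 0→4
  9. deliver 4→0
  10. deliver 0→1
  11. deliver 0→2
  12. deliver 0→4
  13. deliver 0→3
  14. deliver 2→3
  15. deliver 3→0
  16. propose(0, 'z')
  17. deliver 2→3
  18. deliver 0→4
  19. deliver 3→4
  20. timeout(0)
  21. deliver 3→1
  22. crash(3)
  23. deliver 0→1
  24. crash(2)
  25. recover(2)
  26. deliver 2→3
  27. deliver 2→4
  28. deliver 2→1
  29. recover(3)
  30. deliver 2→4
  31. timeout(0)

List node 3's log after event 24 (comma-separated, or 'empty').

after 1 — propose(0,'r'): n0:coor/t1/[-]
after 2 — deliver 0→1: n1:part/t1/[-]
after 3 — deliver 1→0: ·
after 4 — deliver 0→2: n2:part/t1/[-]
after 5 — deliver 2→0: ·
after 6 — deliver 0→3: n3:part/t1/[-]
after 7 — deliver 3→0: ·
after 8 — deliver 0→4: n4:part/t1/[-]
after 9 — deliver 4→0: n0:coor/t1/[r]
after 10 — deliver 0→1: n1:part/t1/[r]
after 11 — deliver 0→2: n2:part/t1/[r]
after 12 — deliver 0→4: n4:part/t1/[r]
after 13 — deliver 0→3: n3:part/t1/[r]
after 14 — deliver 2→3: ·
after 15 — deliver 3→0: ·
after 16 — propose(0,'z'): n0:coor/t2/[r]
after 17 — deliver 2→3: ·
after 18 — deliver 0→4: n4:part/t2/[r]
after 19 — deliver 3→4: ·
after 20 — timeout(0): n0:coor/t3/[r]
after 21 — deliver 3→1: ·
after 22 — crash(3): n3:✗part/t1/[r]
after 23 — deliver 0→1: n1:part/t2/[r]
after 24 — crash(2): n2:✗part/t1/[r]

r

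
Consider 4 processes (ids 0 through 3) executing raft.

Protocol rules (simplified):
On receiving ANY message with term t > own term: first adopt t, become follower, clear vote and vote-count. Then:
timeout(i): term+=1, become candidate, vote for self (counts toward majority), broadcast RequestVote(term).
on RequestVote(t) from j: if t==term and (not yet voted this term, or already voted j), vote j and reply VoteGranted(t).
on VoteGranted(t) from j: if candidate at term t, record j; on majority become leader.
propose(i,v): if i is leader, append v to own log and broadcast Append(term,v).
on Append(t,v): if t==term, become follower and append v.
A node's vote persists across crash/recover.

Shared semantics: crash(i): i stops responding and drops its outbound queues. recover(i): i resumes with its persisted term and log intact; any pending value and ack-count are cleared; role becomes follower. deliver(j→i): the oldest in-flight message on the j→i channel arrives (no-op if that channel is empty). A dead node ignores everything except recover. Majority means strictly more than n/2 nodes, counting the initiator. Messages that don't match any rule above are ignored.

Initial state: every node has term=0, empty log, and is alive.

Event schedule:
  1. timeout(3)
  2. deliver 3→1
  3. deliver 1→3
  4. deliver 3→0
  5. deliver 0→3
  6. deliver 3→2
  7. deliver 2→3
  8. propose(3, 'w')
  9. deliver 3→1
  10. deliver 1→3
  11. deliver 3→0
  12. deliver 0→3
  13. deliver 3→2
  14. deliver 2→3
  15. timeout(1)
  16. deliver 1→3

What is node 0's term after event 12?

e1 timeout(3): 3[cand,t=1,-]
e2 deliver 3→1: 1[foll,t=1,-]
e3 deliver 1→3: ·
e4 deliver 3→0: 0[foll,t=1,-]
e5 deliver 0→3: 3[lead,t=1,-]
e6 deliver 3→2: 2[foll,t=1,-]
e7 deliver 2→3: ·
e8 propose(3,'w'): 3[lead,t=1,w]
e9 deliver 3→1: 1[foll,t=1,w]
e10 deliver 1→3: ·
e11 deliver 3→0: 0[foll,t=1,w]
e12 deliver 0→3: ·

1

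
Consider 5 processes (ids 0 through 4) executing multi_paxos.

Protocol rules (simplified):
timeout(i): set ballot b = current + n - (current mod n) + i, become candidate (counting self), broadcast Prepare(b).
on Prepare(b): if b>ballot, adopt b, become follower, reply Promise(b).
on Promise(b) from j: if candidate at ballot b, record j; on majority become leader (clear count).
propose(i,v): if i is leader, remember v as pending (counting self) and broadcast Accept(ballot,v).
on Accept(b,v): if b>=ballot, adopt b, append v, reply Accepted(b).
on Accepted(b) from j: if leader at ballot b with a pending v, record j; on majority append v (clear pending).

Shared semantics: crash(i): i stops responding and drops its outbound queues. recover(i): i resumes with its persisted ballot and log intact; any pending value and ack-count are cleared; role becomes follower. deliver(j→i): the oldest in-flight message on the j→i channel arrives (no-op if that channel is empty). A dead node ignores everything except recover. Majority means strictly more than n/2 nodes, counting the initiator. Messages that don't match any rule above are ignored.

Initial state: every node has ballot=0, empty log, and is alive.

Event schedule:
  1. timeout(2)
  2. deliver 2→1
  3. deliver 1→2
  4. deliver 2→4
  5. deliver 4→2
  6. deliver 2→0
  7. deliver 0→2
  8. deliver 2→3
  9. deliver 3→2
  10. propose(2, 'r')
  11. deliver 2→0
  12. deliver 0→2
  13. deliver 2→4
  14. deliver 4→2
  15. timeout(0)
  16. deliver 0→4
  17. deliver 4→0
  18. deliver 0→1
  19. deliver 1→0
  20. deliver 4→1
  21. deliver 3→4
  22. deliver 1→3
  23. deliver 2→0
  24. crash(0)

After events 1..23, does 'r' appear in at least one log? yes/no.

1. timeout(2):  <2:cand b7 ->
2. deliver 2→1:  <1:foll b7 ->
3. deliver 1→2:  nop
4. deliver 2→4:  <4:foll b7 ->
5. deliver 4→2:  <2:lead b7 ->
6. deliver 2→0:  <0:foll b7 ->
7. deliver 0→2:  nop
8. deliver 2→3:  <3:foll b7 ->
9. deliver 3→2:  nop
10. propose(2,'r'):  nop
11. deliver 2→0:  <0:foll b7 r>
12. deliver 0→2:  nop
13. deliver 2→4:  <4:foll b7 r>
14. deliver 4→2:  <2:lead b7 r>
15. timeout(0):  <0:cand b10 r>
16. deliver 0→4:  <4:foll b10 r>
17. deliver 4→0:  nop
18. deliver 0→1:  <1:foll b10 ->
19. deliver 1→0:  <0:lead b10 r>
20. deliver 4→1:  nop
21. deliver 3→4:  nop
22. deliver 1→3:  nop
23. deliver 2→0:  nop

yes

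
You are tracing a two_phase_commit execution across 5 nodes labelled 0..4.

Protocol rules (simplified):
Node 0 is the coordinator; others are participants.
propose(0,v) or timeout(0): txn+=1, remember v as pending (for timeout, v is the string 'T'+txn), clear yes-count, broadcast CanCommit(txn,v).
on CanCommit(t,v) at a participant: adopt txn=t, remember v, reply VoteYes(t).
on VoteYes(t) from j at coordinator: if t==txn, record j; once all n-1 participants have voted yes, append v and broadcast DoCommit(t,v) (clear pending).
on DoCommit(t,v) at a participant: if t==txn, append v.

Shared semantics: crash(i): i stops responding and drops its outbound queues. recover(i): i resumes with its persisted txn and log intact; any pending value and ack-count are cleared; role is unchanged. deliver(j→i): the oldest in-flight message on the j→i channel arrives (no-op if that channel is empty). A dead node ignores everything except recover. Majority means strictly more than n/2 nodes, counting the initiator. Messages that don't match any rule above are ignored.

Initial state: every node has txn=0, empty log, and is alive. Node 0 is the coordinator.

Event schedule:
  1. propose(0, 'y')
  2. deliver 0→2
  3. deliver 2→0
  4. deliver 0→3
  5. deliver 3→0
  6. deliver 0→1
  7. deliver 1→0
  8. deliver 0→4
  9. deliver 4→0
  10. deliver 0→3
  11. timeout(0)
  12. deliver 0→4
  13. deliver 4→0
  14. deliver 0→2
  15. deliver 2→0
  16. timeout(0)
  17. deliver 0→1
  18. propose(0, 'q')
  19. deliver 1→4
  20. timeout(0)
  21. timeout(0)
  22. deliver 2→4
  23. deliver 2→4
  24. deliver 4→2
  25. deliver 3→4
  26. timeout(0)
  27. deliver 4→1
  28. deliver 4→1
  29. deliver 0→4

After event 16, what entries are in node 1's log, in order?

e1 propose(0,'y'): 0[coor,t=1,-]
e2 deliver 0→2: 2[part,t=1,-]
e3 deliver 2→0: ·
e4 deliver 0→3: 3[part,t=1,-]
e5 deliver 3→0: ·
e6 deliver 0→1: 1[part,t=1,-]
e7 deliver 1→0: ·
e8 deliver 0→4: 4[part,t=1,-]
e9 deliver 4→0: 0[coor,t=1,y]
e10 deliver 0→3: 3[part,t=1,y]
e11 timeout(0): 0[coor,t=2,y]
e12 deliver 0→4: 4[part,t=1,y]
e13 deliver 4→0: ·
e14 deliver 0→2: 2[part,t=1,y]
e15 deliver 2→0: ·
e16 timeout(0): 0[coor,t=3,y]

empty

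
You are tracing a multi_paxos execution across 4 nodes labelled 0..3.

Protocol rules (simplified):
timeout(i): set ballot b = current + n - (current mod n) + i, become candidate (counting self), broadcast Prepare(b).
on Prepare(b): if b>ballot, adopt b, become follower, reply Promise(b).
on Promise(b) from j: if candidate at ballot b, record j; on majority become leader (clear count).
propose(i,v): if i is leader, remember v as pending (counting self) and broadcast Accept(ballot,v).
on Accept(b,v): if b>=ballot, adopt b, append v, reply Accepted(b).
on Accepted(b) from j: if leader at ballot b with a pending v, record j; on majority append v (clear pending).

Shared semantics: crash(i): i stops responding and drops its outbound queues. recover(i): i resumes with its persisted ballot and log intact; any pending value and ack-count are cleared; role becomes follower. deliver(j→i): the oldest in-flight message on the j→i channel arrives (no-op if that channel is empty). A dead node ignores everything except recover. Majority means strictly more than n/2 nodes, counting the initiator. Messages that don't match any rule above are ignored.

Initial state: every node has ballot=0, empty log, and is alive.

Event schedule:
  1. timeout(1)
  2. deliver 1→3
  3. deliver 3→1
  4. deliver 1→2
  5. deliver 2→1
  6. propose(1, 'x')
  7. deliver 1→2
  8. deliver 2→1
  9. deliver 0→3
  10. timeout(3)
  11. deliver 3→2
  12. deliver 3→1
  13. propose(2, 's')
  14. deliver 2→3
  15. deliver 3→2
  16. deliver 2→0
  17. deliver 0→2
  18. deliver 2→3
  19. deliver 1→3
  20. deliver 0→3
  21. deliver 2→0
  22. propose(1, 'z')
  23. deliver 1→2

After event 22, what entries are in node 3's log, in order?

1. timeout(1):  <1:cand b5 ->
2. deliver 1→3:  <3:foll b5 ->
3. deliver 3→1:  nop
4. deliver 1→2:  <2:foll b5 ->
5. deliver 2→1:  <1:lead b5 ->
6. propose(1,'x'):  nop
7. deliver 1→2:  <2:foll b5 x>
8. deliver 2→1:  nop
9. deliver 0→3:  nop
10. timeout(3):  <3:cand b11 ->
11. deliver 3→2:  <2:foll b11 x>
12. deliver 3→1:  <1:foll b11 ->
13. propose(2,'s'):  nop
14. deliver 2→3:  nop
15. deliver 3→2:  nop
16. deliver 2→0:  nop
17. deliver 0→2:  nop
18. deliver 2→3:  nop
19. deliver 1→3:  nop
20. deliver 0→3:  nop
21. deliver 2→0:  nop
22. propose(1,'z'):  nop

empty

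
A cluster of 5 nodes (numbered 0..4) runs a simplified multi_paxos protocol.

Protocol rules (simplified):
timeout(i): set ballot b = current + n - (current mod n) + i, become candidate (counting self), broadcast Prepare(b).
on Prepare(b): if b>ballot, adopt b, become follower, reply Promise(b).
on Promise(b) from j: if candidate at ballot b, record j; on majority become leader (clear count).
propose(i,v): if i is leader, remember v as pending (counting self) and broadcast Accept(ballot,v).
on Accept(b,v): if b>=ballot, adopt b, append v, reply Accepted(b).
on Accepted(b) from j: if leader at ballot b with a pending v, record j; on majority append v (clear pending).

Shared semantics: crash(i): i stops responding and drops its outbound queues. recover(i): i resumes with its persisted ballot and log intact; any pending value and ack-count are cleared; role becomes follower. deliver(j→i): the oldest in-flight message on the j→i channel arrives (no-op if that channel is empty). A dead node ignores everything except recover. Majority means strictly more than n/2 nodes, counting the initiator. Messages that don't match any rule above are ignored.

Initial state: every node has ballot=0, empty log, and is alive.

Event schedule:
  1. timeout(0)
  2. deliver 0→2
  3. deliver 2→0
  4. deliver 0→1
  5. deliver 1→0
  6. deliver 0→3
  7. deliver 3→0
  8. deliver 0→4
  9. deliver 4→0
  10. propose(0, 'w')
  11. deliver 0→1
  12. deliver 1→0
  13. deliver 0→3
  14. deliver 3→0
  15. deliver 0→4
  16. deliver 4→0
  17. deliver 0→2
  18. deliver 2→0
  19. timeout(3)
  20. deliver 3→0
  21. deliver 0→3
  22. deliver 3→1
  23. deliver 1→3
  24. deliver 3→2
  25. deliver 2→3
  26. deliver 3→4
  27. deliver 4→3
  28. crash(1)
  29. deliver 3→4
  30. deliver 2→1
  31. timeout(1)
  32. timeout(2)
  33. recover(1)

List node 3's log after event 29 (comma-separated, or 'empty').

e1 timeout(0): 0[cand,b=5,-]
e2 deliver 0→2: 2[foll,b=5,-]
e3 deliver 2→0: ·
e4 deliver 0→1: 1[foll,b=5,-]
e5 deliver 1→0: 0[lead,b=5,-]
e6 deliver 0→3: 3[foll,b=5,-]
e7 deliver 3→0: ·
e8 deliver 0→4: 4[foll,b=5,-]
e9 deliver 4→0: ·
e10 propose(0,'w'): ·
e11 deliver 0→1: 1[foll,b=5,w]
e12 deliver 1→0: ·
e13 deliver 0→3: 3[foll,b=5,w]
e14 deliver 3→0: 0[lead,b=5,w]
e15 deliver 0→4: 4[foll,b=5,w]
e16 deliver 4→0: ·
e17 deliver 0→2: 2[foll,b=5,w]
e18 deliver 2→0: ·
e19 timeout(3): 3[cand,b=13,w]
e20 deliver 3→0: 0[foll,b=13,w]
e21 deliver 0→3: ·
e22 deliver 3→1: 1[foll,b=13,w]
e23 deliver 1→3: 3[lead,b=13,w]
e24 deliver 3→2: 2[foll,b=13,w]
e25 deliver 2→3: ·
e26 deliver 3→4: 4[foll,b=13,w]
e27 deliver 4→3: ·
e28 crash(1): 1[✗foll,b=13,w]
e29 deliver 3→4: ·

w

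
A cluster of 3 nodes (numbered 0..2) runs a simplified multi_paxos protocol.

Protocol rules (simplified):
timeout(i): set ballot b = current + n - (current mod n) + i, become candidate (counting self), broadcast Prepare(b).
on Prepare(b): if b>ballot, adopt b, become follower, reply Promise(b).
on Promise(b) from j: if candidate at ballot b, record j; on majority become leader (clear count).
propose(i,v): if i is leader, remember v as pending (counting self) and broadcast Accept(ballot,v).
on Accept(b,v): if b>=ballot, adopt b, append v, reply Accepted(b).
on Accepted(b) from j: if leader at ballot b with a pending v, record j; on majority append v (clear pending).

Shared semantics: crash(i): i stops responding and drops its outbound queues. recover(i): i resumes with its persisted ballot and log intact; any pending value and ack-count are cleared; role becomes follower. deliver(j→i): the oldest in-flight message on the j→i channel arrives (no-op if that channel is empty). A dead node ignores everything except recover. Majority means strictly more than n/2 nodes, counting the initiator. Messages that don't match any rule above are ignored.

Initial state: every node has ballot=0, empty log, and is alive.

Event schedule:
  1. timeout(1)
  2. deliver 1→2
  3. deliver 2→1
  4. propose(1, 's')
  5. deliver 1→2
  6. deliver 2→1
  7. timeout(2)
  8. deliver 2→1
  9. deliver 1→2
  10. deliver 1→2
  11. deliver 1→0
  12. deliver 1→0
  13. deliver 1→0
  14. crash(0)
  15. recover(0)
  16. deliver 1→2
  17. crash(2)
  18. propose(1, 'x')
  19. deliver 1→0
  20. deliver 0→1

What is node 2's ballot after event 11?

8

step 1 timeout(1): 1={cand,b=4,log=-}
step 2 deliver 1→2: 2={foll,b=4,log=-}
step 3 deliver 2→1: 1={lead,b=4,log=-}
step 4 propose(1,'s'): —
step 5 deliver 1→2: 2={foll,b=4,log=s}
step 6 deliver 2→1: 1={lead,b=4,log=s}
step 7 timeout(2): 2={cand,b=8,log=s}
step 8 deliver 2→1: 1={foll,b=8,log=s}
step 9 deliver 1→2: 2={lead,b=8,log=s}
step 10 deliver 1→2: —
step 11 deliver 1→0: 0={foll,b=4,log=-}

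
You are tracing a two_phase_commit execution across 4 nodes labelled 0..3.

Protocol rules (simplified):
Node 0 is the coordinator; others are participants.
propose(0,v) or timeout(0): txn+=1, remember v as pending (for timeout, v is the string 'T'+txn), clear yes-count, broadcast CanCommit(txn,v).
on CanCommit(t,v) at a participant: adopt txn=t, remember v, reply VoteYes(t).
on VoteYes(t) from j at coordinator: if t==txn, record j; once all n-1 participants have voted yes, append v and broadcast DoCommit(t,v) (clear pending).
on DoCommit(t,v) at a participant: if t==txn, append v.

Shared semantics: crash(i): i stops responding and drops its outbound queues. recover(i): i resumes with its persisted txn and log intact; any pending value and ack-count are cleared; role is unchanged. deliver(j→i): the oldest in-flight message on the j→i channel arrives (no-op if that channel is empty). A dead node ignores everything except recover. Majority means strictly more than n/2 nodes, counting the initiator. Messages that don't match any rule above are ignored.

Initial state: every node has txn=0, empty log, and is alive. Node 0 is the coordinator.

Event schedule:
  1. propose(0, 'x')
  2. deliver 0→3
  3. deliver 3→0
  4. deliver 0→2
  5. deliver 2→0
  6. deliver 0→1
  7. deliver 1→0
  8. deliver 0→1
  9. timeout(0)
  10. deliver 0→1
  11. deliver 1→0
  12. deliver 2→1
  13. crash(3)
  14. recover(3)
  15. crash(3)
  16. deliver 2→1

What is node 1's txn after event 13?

2

[1] propose(0,'x') → N0(coor t1 [-])
[2] deliver 0→3 → N3(part t1 [-])
[3] deliver 3→0 → ∅
[4] deliver 0→2 → N2(part t1 [-])
[5] deliver 2→0 → ∅
[6] deliver 0→1 → N1(part t1 [-])
[7] deliver 1→0 → N0(coor t1 [x])
[8] deliver 0→1 → N1(part t1 [x])
[9] timeout(0) → N0(coor t2 [x])
[10] deliver 0→1 → N1(part t2 [x])
[11] deliver 1→0 → ∅
[12] deliver 2→1 → ∅
[13] crash(3) → N3(✗part t1 [-])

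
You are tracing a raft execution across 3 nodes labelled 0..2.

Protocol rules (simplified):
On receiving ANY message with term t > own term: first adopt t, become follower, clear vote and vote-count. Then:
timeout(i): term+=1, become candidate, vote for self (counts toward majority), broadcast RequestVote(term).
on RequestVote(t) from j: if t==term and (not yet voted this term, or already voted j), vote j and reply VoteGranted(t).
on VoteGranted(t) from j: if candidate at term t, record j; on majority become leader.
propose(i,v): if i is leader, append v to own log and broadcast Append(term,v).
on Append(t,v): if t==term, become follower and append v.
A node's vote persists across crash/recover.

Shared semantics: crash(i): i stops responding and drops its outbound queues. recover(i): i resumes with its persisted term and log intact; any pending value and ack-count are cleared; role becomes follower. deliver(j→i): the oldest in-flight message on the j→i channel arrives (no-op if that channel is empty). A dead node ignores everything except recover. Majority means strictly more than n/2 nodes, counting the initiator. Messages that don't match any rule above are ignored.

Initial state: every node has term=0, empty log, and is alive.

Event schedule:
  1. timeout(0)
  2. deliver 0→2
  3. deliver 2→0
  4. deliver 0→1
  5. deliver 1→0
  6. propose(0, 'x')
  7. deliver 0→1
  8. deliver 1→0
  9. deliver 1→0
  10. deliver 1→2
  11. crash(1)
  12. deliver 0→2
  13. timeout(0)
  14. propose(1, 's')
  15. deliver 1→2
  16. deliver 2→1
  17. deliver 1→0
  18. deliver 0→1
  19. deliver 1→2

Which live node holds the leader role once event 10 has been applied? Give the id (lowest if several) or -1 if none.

1. timeout(0):  <0:cand t1 ->
2. deliver 0→2:  <2:foll t1 ->
3. deliver 2→0:  <0:lead t1 ->
4. deliver 0→1:  <1:foll t1 ->
5. deliver 1→0:  nop
6. propose(0,'x'):  <0:lead t1 x>
7. deliver 0→1:  <1:foll t1 x>
8. deliver 1→0:  nop
9. deliver 1→0:  nop
10. deliver 1→2:  nop

0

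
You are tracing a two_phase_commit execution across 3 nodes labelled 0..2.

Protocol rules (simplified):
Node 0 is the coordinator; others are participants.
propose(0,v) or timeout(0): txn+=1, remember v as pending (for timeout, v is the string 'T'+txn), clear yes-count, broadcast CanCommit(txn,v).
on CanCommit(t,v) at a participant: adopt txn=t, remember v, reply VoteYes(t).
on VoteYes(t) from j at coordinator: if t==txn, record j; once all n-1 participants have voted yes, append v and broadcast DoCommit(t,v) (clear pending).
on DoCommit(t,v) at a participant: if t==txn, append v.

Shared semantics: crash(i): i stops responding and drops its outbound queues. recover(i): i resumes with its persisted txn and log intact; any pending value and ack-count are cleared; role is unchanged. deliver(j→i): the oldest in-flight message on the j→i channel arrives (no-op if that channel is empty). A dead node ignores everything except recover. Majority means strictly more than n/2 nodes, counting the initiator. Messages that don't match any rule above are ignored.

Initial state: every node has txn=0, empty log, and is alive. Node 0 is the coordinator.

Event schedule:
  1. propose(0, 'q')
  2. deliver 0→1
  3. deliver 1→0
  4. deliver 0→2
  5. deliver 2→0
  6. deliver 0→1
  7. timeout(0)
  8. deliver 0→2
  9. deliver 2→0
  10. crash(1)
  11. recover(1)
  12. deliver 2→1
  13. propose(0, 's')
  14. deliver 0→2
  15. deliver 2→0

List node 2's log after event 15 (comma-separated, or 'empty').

q

e1 propose(0,'q'): 0[coor,t=1,-]
e2 deliver 0→1: 1[part,t=1,-]
e3 deliver 1→0: ·
e4 deliver 0→2: 2[part,t=1,-]
e5 deliver 2→0: 0[coor,t=1,q]
e6 deliver 0→1: 1[part,t=1,q]
e7 timeout(0): 0[coor,t=2,q]
e8 deliver 0→2: 2[part,t=1,q]
e9 deliver 2→0: ·
e10 crash(1): 1[✗part,t=1,q]
e11 recover(1): 1[part,t=1,q]
e12 deliver 2→1: ·
e13 propose(0,'s'): 0[coor,t=3,q]
e14 deliver 0→2: 2[part,t=2,q]
e15 deliver 2→0: ·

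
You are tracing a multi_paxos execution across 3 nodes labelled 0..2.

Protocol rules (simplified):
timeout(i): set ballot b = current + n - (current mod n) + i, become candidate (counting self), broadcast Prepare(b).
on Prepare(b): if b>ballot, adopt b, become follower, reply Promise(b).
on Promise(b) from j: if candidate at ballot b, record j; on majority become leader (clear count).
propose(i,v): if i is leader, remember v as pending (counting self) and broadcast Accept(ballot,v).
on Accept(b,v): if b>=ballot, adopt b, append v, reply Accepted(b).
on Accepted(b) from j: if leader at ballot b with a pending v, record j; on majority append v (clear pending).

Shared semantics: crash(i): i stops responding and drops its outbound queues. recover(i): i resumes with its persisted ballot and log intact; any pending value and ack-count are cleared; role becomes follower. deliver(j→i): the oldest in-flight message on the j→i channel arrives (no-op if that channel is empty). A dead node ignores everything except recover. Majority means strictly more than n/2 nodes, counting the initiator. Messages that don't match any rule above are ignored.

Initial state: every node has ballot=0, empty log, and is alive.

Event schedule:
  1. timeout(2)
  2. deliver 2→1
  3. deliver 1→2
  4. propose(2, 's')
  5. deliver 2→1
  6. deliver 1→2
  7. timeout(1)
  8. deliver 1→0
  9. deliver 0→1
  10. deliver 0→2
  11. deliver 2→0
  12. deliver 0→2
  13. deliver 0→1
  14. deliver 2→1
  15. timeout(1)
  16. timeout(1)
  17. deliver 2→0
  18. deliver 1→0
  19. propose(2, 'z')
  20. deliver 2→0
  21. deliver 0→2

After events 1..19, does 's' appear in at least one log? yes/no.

e1 timeout(2): 2[cand,b=5,-]
e2 deliver 2→1: 1[foll,b=5,-]
e3 deliver 1→2: 2[lead,b=5,-]
e4 propose(2,'s'): ·
e5 deliver 2→1: 1[foll,b=5,s]
e6 deliver 1→2: 2[lead,b=5,s]
e7 timeout(1): 1[cand,b=7,s]
e8 deliver 1→0: 0[foll,b=7,-]
e9 deliver 0→1: 1[lead,b=7,s]
e10 deliver 0→2: ·
e11 deliver 2→0: ·
e12 deliver 0→2: ·
e13 deliver 0→1: ·
e14 deliver 2→1: ·
e15 timeout(1): 1[cand,b=10,s]
e16 timeout(1): 1[cand,b=13,s]
e17 deliver 2→0: ·
e18 deliver 1→0: 0[foll,b=10,-]
e19 propose(2,'z'): ·

yes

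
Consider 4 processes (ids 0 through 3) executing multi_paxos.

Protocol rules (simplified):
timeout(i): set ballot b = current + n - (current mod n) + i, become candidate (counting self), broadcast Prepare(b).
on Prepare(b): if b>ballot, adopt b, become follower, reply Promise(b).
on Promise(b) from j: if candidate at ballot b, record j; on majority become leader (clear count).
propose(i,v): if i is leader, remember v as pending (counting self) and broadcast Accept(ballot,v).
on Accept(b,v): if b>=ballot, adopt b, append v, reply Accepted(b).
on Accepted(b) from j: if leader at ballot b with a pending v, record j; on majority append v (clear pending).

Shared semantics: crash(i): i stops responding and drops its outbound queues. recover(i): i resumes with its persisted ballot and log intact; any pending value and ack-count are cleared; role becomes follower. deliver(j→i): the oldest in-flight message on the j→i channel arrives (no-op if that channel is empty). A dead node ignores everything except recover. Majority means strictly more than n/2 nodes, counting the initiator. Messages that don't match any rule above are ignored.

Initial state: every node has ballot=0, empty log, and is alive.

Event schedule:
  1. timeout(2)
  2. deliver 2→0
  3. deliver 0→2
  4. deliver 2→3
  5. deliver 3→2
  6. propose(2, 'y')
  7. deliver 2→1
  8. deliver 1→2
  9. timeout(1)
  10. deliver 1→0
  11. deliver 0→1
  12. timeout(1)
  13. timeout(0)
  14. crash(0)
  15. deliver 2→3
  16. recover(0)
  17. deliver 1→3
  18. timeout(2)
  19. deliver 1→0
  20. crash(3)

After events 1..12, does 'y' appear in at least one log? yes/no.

no

after 1 — timeout(2): n2:cand/b6/[-]
after 2 — deliver 2→0: n0:foll/b6/[-]
after 3 — deliver 0→2: ·
after 4 — deliver 2→3: n3:foll/b6/[-]
after 5 — deliver 3→2: n2:lead/b6/[-]
after 6 — propose(2,'y'): ·
after 7 — deliver 2→1: n1:foll/b6/[-]
after 8 — deliver 1→2: ·
after 9 — timeout(1): n1:cand/b9/[-]
after 10 — deliver 1→0: n0:foll/b9/[-]
after 11 — deliver 0→1: ·
after 12 — timeout(1): n1:cand/b13/[-]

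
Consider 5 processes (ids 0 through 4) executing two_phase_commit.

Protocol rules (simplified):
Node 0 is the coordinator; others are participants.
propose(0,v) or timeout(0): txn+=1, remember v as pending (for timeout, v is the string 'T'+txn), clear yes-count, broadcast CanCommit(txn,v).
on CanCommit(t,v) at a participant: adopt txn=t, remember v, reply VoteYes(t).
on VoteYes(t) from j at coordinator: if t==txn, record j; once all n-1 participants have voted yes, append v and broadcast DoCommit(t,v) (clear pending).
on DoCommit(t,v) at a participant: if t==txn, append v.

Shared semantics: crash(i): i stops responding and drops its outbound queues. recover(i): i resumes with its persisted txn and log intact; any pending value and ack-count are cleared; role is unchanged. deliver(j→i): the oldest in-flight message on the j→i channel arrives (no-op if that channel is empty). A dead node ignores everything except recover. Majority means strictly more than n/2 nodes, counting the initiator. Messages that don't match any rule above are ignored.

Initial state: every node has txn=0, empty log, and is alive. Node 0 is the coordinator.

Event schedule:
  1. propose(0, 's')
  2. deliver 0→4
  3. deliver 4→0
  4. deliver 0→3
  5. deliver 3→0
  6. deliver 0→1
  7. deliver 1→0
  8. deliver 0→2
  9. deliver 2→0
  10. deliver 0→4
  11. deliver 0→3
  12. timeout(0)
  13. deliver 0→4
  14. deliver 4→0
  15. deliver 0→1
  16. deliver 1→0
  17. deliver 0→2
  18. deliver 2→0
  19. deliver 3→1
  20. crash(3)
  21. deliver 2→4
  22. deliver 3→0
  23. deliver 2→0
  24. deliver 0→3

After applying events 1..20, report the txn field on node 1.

step 1 propose(0,'s'): 0={coor,t=1,log=-}
step 2 deliver 0→4: 4={part,t=1,log=-}
step 3 deliver 4→0: —
step 4 deliver 0→3: 3={part,t=1,log=-}
step 5 deliver 3→0: —
step 6 deliver 0→1: 1={part,t=1,log=-}
step 7 deliver 1→0: —
step 8 deliver 0→2: 2={part,t=1,log=-}
step 9 deliver 2→0: 0={coor,t=1,log=s}
step 10 deliver 0→4: 4={part,t=1,log=s}
step 11 deliver 0→3: 3={part,t=1,log=s}
step 12 timeout(0): 0={coor,t=2,log=s}
step 13 deliver 0→4: 4={part,t=2,log=s}
step 14 deliver 4→0: —
step 15 deliver 0→1: 1={part,t=1,log=s}
step 16 deliver 1→0: —
step 17 deliver 0→2: 2={part,t=1,log=s}
step 18 deliver 2→0: —
step 19 deliver 3→1: —
step 20 crash(3): 3={✗part,t=1,log=s}

1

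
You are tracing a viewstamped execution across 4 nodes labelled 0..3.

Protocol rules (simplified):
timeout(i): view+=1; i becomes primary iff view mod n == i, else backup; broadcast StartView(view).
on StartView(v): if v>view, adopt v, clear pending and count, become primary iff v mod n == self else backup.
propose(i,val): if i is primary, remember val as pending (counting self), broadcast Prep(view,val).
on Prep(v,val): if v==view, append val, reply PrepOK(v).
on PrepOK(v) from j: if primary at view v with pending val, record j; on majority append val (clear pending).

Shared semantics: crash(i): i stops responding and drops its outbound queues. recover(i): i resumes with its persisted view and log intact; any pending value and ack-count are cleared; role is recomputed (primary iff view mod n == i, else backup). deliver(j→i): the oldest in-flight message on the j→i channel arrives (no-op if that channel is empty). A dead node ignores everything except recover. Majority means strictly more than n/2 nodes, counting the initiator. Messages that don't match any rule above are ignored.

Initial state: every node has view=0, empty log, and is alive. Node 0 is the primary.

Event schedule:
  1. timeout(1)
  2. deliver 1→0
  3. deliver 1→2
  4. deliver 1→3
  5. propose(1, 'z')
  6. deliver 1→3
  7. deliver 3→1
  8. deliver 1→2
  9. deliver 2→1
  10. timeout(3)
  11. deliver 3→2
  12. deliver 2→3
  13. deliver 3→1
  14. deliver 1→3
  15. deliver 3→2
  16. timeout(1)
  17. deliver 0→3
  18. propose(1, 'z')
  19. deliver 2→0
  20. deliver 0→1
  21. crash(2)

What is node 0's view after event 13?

1

step 1 timeout(1): 1={prim,v=1,log=-}
step 2 deliver 1→0: 0={back,v=1,log=-}
step 3 deliver 1→2: 2={back,v=1,log=-}
step 4 deliver 1→3: 3={back,v=1,log=-}
step 5 propose(1,'z'): —
step 6 deliver 1→3: 3={back,v=1,log=z}
step 7 deliver 3→1: —
step 8 deliver 1→2: 2={back,v=1,log=z}
step 9 deliver 2→1: 1={prim,v=1,log=z}
step 10 timeout(3): 3={back,v=2,log=z}
step 11 deliver 3→2: 2={prim,v=2,log=z}
step 12 deliver 2→3: —
step 13 deliver 3→1: 1={back,v=2,log=z}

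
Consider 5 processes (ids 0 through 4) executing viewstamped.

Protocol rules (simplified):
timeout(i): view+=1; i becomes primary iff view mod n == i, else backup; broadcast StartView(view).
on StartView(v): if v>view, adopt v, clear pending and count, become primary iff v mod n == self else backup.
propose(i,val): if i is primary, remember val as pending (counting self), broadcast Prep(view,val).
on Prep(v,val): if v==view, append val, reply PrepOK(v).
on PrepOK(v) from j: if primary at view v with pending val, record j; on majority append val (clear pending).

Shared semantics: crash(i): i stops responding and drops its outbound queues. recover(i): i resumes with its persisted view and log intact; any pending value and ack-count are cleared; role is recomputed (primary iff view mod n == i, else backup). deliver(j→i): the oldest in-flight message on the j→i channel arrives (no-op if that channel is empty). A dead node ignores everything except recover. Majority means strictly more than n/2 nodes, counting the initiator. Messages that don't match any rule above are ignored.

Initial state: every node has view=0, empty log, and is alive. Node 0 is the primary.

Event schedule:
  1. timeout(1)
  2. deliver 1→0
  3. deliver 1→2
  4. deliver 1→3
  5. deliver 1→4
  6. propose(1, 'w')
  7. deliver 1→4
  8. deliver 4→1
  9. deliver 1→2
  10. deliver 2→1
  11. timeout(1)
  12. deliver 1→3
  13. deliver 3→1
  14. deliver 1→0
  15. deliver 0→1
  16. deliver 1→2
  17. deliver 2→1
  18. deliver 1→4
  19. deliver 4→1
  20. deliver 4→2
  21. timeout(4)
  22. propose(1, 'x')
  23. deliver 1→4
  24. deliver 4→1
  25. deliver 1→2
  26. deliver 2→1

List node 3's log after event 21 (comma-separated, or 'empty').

w

[1] timeout(1) → N1(prim v1 [-])
[2] deliver 1→0 → N0(back v1 [-])
[3] deliver 1→2 → N2(back v1 [-])
[4] deliver 1→3 → N3(back v1 [-])
[5] deliver 1→4 → N4(back v1 [-])
[6] propose(1,'w') → ∅
[7] deliver 1→4 → N4(back v1 [w])
[8] deliver 4→1 → ∅
[9] deliver 1→2 → N2(back v1 [w])
[10] deliver 2→1 → N1(prim v1 [w])
[11] timeout(1) → N1(back v2 [w])
[12] deliver 1→3 → N3(back v1 [w])
[13] deliver 3→1 → ∅
[14] deliver 1→0 → N0(back v1 [w])
[15] deliver 0→1 → ∅
[16] deliver 1→2 → N2(prim v2 [w])
[17] deliver 2→1 → ∅
[18] deliver 1→4 → N4(back v2 [w])
[19] deliver 4→1 → ∅
[20] deliver 4→2 → ∅
[21] timeout(4) → N4(back v3 [w])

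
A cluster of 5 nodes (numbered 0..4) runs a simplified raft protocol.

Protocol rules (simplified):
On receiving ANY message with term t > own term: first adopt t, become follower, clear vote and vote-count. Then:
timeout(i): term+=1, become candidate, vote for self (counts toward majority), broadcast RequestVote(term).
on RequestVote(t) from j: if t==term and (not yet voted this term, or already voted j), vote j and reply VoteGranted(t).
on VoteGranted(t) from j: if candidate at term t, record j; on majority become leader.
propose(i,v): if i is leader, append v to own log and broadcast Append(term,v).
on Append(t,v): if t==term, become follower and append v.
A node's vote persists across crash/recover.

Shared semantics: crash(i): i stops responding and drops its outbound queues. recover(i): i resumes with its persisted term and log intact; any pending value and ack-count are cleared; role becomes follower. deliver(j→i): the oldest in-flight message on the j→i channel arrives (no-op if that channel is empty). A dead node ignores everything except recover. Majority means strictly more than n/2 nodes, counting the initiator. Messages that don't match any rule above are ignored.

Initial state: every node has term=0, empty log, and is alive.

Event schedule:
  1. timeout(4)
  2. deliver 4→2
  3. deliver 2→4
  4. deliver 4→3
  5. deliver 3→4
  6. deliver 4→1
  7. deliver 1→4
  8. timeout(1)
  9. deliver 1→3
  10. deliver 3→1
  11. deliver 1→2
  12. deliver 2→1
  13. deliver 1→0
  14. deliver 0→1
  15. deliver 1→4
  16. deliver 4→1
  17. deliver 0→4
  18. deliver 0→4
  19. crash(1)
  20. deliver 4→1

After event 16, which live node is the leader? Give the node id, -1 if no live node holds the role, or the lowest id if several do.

1

1. timeout(4):  <4:cand t1 ->
2. deliver 4→2:  <2:foll t1 ->
3. deliver 2→4:  nop
4. deliver 4→3:  <3:foll t1 ->
5. deliver 3→4:  <4:lead t1 ->
6. deliver 4→1:  <1:foll t1 ->
7. deliver 1→4:  nop
8. timeout(1):  <1:cand t2 ->
9. deliver 1→3:  <3:foll t2 ->
10. deliver 3→1:  nop
11. deliver 1→2:  <2:foll t2 ->
12. deliver 2→1:  <1:lead t2 ->
13. deliver 1→0:  <0:foll t2 ->
14. deliver 0→1:  nop
15. deliver 1→4:  <4:foll t2 ->
16. deliver 4→1:  nop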